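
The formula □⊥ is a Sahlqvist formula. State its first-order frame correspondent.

□⊥ is valid iff no world has any successor (otherwise □⊥ fails at any world with one).

emptiness of R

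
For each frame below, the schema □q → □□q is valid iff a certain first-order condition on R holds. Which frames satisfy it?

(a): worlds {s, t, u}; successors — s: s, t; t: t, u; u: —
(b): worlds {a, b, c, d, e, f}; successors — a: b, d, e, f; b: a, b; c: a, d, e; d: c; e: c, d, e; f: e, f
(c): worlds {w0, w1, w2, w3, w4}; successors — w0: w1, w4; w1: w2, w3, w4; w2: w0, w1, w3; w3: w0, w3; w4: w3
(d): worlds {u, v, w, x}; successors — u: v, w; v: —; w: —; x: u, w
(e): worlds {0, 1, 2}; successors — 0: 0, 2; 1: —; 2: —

This is the axiom for transitivity; its first-order frame correspondent is ∀x ∀y ∀z (Rxy ∧ Ryz → Rxz).
(a): fails — Rst and Rtu but not Rsu.
(b): fails — Rcd and Rdc but not Rcc.
(c): fails — Rw1w2 and Rw2w1 but not Rw1w1.
(d): fails — Rxu and Ruv but not Rxv.
(e): satisfies the condition.
Valid on: (e).

(e)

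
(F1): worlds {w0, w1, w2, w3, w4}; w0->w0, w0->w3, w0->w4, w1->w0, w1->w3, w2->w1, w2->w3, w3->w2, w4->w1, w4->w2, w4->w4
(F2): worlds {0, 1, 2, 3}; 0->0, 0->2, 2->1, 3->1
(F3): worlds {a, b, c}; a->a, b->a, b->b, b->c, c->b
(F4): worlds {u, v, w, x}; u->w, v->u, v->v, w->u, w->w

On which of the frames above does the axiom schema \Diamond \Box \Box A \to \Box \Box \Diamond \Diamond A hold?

This is the axiom for a generalized confluence (Geach) condition; its first-order frame correspondent is \forall x \forall y \forall z ((xRy \wedge x R^2 z) \to \exists w (y R^2 w \wedge z R^2 w)).
(F1): ✓.
(F2): fails — 0R0, 0R²1 but no w with 0R²w and 1R²w.
(F3): ✓.
(F4): ✓.

(F1), (F3), (F4)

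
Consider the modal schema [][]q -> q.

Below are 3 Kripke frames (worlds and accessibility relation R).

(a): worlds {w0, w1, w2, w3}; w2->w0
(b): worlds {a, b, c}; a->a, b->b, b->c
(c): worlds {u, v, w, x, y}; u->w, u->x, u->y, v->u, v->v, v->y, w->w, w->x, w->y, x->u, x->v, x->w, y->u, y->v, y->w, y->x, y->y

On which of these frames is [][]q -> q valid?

(c)

Frame correspondent (Sahlqvist): forall x exists w (x R^2 w & x = w) — i.e. a generalized confluence (Geach) condition.
(a): fails — at w0 but no w with w0R²w and w0=w.
(b): fails — at c but no w with cR²w and c=w.
(c): condition met.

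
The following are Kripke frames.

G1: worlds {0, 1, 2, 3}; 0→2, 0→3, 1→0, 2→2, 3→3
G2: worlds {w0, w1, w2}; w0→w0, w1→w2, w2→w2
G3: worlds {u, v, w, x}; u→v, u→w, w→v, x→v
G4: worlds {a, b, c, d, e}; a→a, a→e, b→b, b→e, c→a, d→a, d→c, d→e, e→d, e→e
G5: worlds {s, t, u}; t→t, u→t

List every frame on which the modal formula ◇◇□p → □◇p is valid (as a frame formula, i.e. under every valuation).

G2, G5

Frame correspondent (Sahlqvist): ∀x ∀y ∀z ((xR²y ∧ xRz) → ∃w (yRw ∧ zRw)) — i.e. a generalized confluence (Geach) condition.
G1: fails — 0R²2, 0R3 but no w with 2Rw and 3Rw.
G2: satisfies the condition.
G3: fails — uR²v, uRv but no t with vRt and vRt.
G4: fails — dR²e, dRc but no w with eRw and cRw.
G5: satisfies the condition.
Valid on: G2, G5.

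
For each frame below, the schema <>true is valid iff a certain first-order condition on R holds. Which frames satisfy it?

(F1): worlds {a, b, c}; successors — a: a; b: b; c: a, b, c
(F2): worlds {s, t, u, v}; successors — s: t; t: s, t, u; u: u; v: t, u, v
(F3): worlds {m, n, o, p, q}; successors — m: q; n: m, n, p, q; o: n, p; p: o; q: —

(F1), (F2)

Frame correspondent (Sahlqvist): forall x exists y Rxy — i.e. seriality.
(F1): condition met.
(F2): condition met.
(F3): fails — world q has no successor.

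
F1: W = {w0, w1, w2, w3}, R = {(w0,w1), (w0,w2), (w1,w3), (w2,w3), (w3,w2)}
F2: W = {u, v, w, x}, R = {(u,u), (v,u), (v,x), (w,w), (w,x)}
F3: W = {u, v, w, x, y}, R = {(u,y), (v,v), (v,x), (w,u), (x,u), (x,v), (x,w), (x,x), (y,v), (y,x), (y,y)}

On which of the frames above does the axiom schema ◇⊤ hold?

The schema corresponds to seriality: ∀x ∃y Rxy.
F1: condition met.
F2: fails — world x has no successor.
F3: condition met.

F1, F3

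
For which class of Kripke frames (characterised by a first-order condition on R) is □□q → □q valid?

density: ∀x ∀y (Rxy → ∃z (Rxz ∧ Rzy))

Suppose □□q→□q is valid. Take Rxy and set V(q)={w : xR²w}. Then □□q at x, so □q at x, so q at y, i.e. ∃z(Rxz∧Rzy).
Conversely, any frame satisfying ∀x ∀y (Rxy → ∃z (Rxz ∧ Rzy)) validates the schema.
So the correspondent is density.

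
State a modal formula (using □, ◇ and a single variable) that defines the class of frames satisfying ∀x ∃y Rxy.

□q → ◇q

A defining formula is □q → ◇q (the D axiom).
Suppose □q→◇q is valid. At any x set V(q)=W. Then □q at x, so ◇q at x, so x has a successor.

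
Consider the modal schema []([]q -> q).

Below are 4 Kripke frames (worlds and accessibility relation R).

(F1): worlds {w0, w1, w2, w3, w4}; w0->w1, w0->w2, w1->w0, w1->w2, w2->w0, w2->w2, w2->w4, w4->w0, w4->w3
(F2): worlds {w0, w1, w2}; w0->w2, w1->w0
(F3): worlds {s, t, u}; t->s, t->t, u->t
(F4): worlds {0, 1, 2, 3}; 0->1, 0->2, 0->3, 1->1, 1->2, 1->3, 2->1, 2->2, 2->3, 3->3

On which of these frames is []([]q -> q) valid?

The schema corresponds to shift-reflexivity: forall x forall y (Rxy -> Ryy).
(F1): fails — Rw1w0 but not Rw0w0.
(F2): fails — Rw0w2 but not Rw2w2.
(F3): fails — Rts but not Rss.
(F4): condition met.
Valid on: (F4).

(F4)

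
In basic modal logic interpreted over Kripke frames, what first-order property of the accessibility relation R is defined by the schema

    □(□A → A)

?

Suppose □(□A→A) is valid. Take Rxy and set V(A)={w : Ryw}. Then at y, □A holds; since □(□A→A) at x, □A→A at y, so A at y, i.e. Ryy.
Conversely, on a frame with shift-reflexivity the schema holds at every world under every valuation.
Frame condition: ∀x ∀y (Rxy → Ryy).

Shift-reflexivity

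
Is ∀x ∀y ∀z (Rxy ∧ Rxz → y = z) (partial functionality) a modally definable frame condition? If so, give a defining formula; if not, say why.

Yes: it is partial functionality, defined by the CD schema ◇r → □r.

Yes — defined by ◇r → □r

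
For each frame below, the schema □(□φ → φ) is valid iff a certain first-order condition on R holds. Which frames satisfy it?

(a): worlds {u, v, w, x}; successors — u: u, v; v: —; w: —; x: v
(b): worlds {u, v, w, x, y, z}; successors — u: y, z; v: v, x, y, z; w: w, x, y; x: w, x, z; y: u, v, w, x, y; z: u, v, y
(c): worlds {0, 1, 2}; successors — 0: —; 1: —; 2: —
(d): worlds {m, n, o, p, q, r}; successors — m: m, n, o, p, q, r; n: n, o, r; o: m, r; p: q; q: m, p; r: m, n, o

This is the axiom for shift-reflexivity; its first-order frame correspondent is ∀x ∀y (Rxy → Ryy).
(a): fails — Ruv but not Rvv.
(b): fails — Rvz but not Rzz.
(c): holds.
(d): fails — Rnr but not Rrr.
Valid on: (c).

(c)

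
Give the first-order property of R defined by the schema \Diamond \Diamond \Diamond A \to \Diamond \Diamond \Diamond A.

This is a Sahlqvist (Geach-type) schema ◇^3□^0A → □^0◇^3A.
Minimal-valuation argument: fix x; take any y with xR^3y and any z with xR^0z. Set V(A) to the set of worlds R-reachable from y in exactly 0 steps. Then □^0A holds at y, so the antecedent holds at x; validity forces ◇^3A at z, giving a w with zR^3w and yR^0w.
First-order correspondent: \forall x \forall y (x R^3 y \to \exists w (y = w \wedge x R^3 w)).

\forall x \forall y (x R^3 y \to \exists w (y = w \wedge x R^3 w))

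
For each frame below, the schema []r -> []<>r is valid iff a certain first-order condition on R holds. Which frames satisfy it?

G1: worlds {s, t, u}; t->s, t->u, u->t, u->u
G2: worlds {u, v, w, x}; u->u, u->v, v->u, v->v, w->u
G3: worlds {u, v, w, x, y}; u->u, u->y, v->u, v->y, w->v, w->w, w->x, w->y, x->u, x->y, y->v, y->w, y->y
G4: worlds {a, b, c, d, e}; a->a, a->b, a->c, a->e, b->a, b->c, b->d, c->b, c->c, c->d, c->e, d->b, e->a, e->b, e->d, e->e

G2, G3

Frame correspondent (Sahlqvist): forall x forall z (xRz -> exists w (xRw & zRw)) — i.e. a generalized confluence (Geach) condition.
G1: fails — tRs but no w with tRw and sRw.
G2: condition met.
G3: condition met.
G4: fails — bRd but no w with bRw and dRw.
Valid on: G2, G3.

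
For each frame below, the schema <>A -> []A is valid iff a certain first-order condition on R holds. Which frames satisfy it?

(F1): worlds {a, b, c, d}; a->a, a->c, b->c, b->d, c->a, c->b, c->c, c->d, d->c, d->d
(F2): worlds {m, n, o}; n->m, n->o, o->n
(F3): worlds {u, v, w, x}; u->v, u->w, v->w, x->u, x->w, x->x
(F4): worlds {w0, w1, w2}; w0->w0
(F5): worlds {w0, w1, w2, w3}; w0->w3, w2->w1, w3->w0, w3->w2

(F4)

This is the axiom for partial functionality; its first-order frame correspondent is forall x forall y forall z (Rxy & Rxz -> y = z).
(F1): fails — a sees both a and c.
(F2): fails — n sees both m and o.
(F3): fails — u sees both v and w.
(F4): condition met.
(F5): fails — w3 sees both w0 and w2.
Valid on: (F4).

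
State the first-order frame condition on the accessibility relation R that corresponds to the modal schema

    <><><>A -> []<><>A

This is a Sahlqvist (Geach-type) schema ◇^3□^0A → □^1◇^2A.
Minimal-valuation argument: fix x; take any y with xR^3y and any z with xR^1z. Set V(A) to the set of worlds R-reachable from y in exactly 0 steps. Then □^0A holds at y, so the antecedent holds at x; validity forces ◇^2A at z, giving a w with zR^2w and yR^0w.
First-order correspondent: forall x forall y forall z ((x R^3 y & xRz) -> exists w (y = w & z R^2 w)).

forall x forall y forall z ((x R^3 y & xRz) -> exists w (y = w & z R^2 w))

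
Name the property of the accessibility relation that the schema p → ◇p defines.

reflexivity

Replacing p by ¬p and contraposing gives the equivalent schema □p → p.
Suppose □p→p is valid. At any x set V(p)={w : Rxw}. Then □p holds at x, so p holds at x, i.e. Rxx.
Conversely, any frame satisfying ∀x Rxx validates the schema.
Frame condition: ∀x Rxx.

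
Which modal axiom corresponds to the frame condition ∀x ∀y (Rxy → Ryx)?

q → □◇q

A defining formula is q → □◇q (the B axiom).
Suppose q→□◇q is valid. Take Rxy and set V(q)={x}. Then q at x, so □◇q at x, so ◇q at y, so some z with Ryz has q; z=x, i.e. Ryx.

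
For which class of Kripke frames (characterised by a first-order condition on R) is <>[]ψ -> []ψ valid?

This is a form of the 5 axiom.
Its frame correspondent is the Euclidean property — forall x forall y forall z (Rxy & Rxz -> Ryz).

the Euclidean property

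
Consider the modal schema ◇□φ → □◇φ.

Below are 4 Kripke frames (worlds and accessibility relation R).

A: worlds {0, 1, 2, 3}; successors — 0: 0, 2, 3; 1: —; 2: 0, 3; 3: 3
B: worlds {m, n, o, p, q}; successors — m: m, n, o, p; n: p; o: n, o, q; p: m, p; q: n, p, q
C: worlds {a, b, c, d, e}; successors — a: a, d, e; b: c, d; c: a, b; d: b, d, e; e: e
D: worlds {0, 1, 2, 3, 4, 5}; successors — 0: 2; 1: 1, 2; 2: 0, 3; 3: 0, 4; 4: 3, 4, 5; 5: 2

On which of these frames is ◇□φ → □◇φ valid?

This is the axiom for convergence; its first-order frame correspondent is ∀x ∀y ∀z (Rxy ∧ Rxz → ∃w (Ryw ∧ Rzw)).
A: satisfies the condition.
B: fails — Rmo and Rmn but o and n have no common successor.
C: fails — Rdb and Rde but b and e have no common successor.
D: fails — R12 and R11 but 2 and 1 have no common successor.

A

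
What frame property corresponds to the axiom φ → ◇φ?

Reflexivity

This is a form of the T axiom.
It corresponds to reflexivity: ∀x Rxx.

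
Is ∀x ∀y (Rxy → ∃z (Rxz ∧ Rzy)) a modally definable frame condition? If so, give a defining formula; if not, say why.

Yes — defined by □□r → □r

Yes: it is density, defined by the C4 schema □□r → □r.
Suppose □□r→□r is valid. Take Rxy and set V(r)={w : xR²w}. Then □□r at x, so □r at x, so r at y, i.e. ∃z(Rxz∧Rzy).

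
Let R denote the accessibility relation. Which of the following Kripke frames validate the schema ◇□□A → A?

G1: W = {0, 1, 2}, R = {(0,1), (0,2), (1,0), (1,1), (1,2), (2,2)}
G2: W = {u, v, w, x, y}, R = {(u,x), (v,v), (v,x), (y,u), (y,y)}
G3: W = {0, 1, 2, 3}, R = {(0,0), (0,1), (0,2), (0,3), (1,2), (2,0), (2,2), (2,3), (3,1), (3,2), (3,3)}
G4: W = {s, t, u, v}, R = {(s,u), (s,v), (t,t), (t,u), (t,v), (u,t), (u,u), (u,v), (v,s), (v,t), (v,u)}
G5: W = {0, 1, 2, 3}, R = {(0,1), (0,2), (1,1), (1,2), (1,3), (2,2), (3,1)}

G3

The schema corresponds to a generalized confluence (Geach) condition: ∀x ∀y (xRy → ∃w (yR²w ∧ x = w)).
G1: fails — 0R2 but no w with 2R²w and 0=w.
G2: fails — uRx but no t with xR²t and u=t.
G3: satisfies the condition.
G4: fails — sRv but no w with vR²w and s=w.
G5: fails — 0R1 but no w with 1R²w and 0=w.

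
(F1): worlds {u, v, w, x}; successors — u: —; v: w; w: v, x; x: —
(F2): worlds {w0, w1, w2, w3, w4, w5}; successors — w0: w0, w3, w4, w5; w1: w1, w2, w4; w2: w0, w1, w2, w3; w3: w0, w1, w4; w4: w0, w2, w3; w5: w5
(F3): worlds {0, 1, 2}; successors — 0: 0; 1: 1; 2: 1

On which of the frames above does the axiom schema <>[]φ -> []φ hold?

Frame correspondent (Sahlqvist): forall x forall y forall z (Rxy & Rxz -> Ryz) — i.e. the Euclidean property.
(F1): fails — Rvw and Rvw but not Rww.
(F2): fails — Rw0w4 and Rw0w4 but not Rw4w4.
(F3): ✓.
Valid on: (F3).

(F3)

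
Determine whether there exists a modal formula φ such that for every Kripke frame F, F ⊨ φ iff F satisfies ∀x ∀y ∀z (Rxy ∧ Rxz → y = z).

Yes — defined by ◇q → □q

Yes: it is partial functionality, defined by the CD schema ◇q → □q.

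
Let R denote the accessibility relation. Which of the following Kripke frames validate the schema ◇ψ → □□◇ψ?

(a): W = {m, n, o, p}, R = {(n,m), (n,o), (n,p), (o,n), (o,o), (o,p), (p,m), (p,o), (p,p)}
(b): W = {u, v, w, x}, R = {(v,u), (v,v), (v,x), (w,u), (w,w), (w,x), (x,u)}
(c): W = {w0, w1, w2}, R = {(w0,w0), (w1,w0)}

(c)

This is the axiom for a generalized confluence (Geach) condition; its first-order frame correspondent is ∀x ∀y ∀z ((xRy ∧ xR²z) → ∃w (y = w ∧ zRw)).
(a): fails — nRm, nR²m but no w with m=w and mRw.
(b): fails — vRu, vR²u but no t with u=t and uRt.
(c): satisfies the condition.
Valid on: (c).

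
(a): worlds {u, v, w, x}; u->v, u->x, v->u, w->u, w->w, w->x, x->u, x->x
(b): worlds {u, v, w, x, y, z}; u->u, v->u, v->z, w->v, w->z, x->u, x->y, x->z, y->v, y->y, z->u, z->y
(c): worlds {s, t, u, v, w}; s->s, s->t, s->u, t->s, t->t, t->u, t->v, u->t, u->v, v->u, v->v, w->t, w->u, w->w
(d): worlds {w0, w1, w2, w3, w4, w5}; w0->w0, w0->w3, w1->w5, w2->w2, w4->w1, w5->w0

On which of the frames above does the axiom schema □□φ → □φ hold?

Frame correspondent (Sahlqvist): ∀x ∀y (Rxy → ∃z (Rxz ∧ Rzy)) — i.e. density.
(a): fails — Ruv but no z with Ruz and Rzv.
(b): fails — Rvz but no t with Rvt and Rtz.
(c): satisfies the condition.
(d): fails — Rw1w5 but no z with Rw1z and Rzw5.
Valid on: (c).

(c)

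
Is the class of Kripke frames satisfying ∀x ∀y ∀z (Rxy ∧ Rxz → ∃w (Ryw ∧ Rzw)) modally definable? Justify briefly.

Yes: it is convergence, defined by the .2 schema ◇□r → □◇r.
Suppose ◇□r→□◇r is valid. Take Rxy, Rxz and set V(r)={w : Ryw}. Then □r at y so ◇□r at x, so □◇r at x, so ◇r at z, giving w with Rzw and Ryw.

Definable; ◇□r → □◇r defines it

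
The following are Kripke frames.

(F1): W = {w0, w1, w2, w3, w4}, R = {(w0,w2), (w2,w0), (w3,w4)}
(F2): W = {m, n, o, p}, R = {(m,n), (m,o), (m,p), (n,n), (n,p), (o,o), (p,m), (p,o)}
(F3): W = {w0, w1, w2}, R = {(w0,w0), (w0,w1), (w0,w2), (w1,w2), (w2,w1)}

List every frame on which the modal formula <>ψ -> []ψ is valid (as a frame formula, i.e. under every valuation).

(F1)

The schema corresponds to partial functionality: forall x forall y forall z (Rxy & Rxz -> y = z).
(F1): satisfies the condition.
(F2): fails — m sees both n and o.
(F3): fails — w0 sees both w0 and w1.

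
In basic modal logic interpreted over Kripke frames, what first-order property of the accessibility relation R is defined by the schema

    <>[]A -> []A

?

the Euclidean property: forall x forall y forall z (Rxy & Rxz -> Ryz)

Replacing A by ¬A and contraposing gives the equivalent schema ◇A → □◇A.
Suppose ◇A→□◇A is valid. Take Rxy, Rxz and set V(A)={y}. Then ◇A at x, so □◇A at x, so ◇A at z, so some w with Rzw has A; w=y, i.e. Rzy. By symmetry of the argument, Ryz.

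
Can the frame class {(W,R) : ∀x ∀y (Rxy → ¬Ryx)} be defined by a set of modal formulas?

Modal frame validity is preserved under surjective bounded morphisms.
The 5-cycle (worlds s,t,u,v,w with s→t→u→v→w→s) is asymmetric. Mapping every world to a single reflexive point • is a surjective bounded morphism, and the reflexive point is not asymmetric (R•• but asymmetry requires ¬R••).
So the class is not modally definable.

No — not modally definable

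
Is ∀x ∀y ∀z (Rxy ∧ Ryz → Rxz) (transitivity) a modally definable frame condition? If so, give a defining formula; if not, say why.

Yes — defined by □q → □□q

This is a Sahlqvist condition; the 4 axiom □q → □□q defines it.
Suppose □q→□□q is valid. Take Rxy, Ryz and set V(q)={w : Rxw}. Then □q at x, so □□q at x, so □q at y, so q at z, i.e. Rxz.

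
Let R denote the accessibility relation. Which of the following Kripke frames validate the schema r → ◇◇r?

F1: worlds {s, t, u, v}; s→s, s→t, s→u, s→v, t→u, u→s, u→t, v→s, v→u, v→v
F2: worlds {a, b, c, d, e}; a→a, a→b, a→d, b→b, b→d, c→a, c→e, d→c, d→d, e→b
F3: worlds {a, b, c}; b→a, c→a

F1

Frame correspondent (Sahlqvist): ∀x ∃w (x = w ∧ xR²w) — i.e. a generalized confluence (Geach) condition.
F1: holds.
F2: fails — at c but no w with c=w and cR²w.
F3: fails — at a but no w with a=w and aR²w.
Valid on: F1.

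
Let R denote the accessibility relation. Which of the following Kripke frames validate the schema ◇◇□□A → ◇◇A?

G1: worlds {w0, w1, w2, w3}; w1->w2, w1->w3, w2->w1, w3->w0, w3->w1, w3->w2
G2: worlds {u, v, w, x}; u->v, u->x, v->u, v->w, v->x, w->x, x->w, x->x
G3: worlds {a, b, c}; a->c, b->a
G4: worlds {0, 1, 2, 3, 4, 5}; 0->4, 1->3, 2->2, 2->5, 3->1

G2

Frame correspondent (Sahlqvist): ∀x ∀y (xR²y → ∃w (yR²w ∧ xR²w)) — i.e. a generalized confluence (Geach) condition.
G1: fails — w1R²w0 but no w with w0R²w and w1R²w.
G2: satisfies the condition.
G3: fails — bR²c but no w with cR²w and bR²w.
G4: fails — 2R²5 but no w with 5R²w and 2R²w.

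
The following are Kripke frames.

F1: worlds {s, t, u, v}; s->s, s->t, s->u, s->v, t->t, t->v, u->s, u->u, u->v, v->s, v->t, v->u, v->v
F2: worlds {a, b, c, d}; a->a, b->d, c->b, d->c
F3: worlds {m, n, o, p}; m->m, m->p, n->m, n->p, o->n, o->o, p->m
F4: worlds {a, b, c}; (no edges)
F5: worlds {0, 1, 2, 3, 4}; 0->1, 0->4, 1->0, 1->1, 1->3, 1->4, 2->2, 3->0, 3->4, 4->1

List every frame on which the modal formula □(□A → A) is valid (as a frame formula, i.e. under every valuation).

Frame correspondent (Sahlqvist): ∀x ∀y (Rxy → Ryy) — i.e. shift-reflexivity.
F1: satisfies the condition.
F2: fails — Rcb but not Rbb.
F3: fails — Ron but not Rnn.
F4: satisfies the condition.
F5: fails — R10 but not R00.
Valid on: F1, F4.

F1, F4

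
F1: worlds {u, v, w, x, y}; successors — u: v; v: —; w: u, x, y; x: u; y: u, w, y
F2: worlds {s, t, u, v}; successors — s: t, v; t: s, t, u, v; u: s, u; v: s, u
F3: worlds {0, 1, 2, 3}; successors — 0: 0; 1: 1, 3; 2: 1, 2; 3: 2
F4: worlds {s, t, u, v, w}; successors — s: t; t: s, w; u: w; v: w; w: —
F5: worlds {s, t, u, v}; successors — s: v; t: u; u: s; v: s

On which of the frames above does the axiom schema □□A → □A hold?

The schema corresponds to density: ∀x ∀y (Rxy → ∃z (Rxz ∧ Rzy)).
F1: fails — Ruv but no z with Ruz and Rzv.
F2: ✓.
F3: ✓.
F4: fails — Ruw but no z with Ruz and Rzw.
F5: fails — Rus but no z with Ruz and Rzs.

F2, F3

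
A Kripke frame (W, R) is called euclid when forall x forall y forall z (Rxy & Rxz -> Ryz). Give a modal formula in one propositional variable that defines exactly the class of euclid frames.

A defining formula is ◇ψ → □◇ψ (the 5 axiom).
Suppose ◇ψ→□◇ψ is valid. Take Rxy, Rxz and set V(ψ)={y}. Then ◇ψ at x, so □◇ψ at x, so ◇ψ at z, so some w with Rzw has ψ; w=y, i.e. Rzy. By symmetry of the argument, Ryz.

◇ψ → □◇ψ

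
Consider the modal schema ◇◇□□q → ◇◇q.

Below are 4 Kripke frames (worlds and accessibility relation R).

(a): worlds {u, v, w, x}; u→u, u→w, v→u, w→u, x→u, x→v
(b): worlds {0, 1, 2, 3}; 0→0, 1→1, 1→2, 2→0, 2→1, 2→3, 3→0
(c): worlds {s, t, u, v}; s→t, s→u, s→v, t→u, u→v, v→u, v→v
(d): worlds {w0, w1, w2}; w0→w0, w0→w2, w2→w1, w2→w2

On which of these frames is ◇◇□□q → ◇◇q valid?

(a), (b), (c)

The schema corresponds to a generalized confluence (Geach) condition: ∀x ∀y (xR²y → ∃w (yR²w ∧ xR²w)).
(a): ✓.
(b): ✓.
(c): ✓.
(d): fails — w0R²w1 but no w with w1R²w and w0R²w.
Valid on: (a), (b), (c).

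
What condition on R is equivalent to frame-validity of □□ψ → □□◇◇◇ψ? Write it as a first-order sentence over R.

∀x ∀z (xR²z → ∃w (xR²w ∧ zR³w))

This is a Sahlqvist (Geach-type) schema ◇^0□^2ψ → □^2◇^3ψ.
First-order correspondent: ∀x ∀z (xR²z → ∃w (xR²w ∧ zR³w)).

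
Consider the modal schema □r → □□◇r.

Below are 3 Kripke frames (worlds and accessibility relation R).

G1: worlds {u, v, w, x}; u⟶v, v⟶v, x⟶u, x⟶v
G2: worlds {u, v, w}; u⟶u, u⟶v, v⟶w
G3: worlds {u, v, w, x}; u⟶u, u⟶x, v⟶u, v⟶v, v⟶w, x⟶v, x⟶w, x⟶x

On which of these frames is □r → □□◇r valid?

The schema corresponds to a generalized confluence (Geach) condition: ∀x ∀z (xR²z → ∃w (xRw ∧ zRw)).
G1: satisfies the condition.
G2: fails — uR²v but no t with uRt and vRt.
G3: fails — uR²w but no t with uRt and wRt.

G1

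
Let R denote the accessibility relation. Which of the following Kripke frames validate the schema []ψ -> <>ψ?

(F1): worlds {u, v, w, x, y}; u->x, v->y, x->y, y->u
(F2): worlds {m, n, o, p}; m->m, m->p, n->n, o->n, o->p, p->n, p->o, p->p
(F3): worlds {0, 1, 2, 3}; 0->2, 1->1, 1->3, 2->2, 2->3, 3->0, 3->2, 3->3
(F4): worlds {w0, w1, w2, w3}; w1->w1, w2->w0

The schema corresponds to seriality: forall x exists y Rxy.
(F1): fails — world w has no successor.
(F2): ✓.
(F3): ✓.
(F4): fails — world w0 has no successor.
Valid on: (F2), (F3).

(F2), (F3)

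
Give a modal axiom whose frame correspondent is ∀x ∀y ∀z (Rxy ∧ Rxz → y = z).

This is partial functionality; the standard corresponding axiom is CD: ◇ψ → □ψ.

◇ψ → □ψ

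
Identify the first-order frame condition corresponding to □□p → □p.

Suppose □□p→□p is valid. Take Rxy and set V(p)={w : xR²w}. Then □□p at x, so □p at x, so p at y, i.e. ∃z(Rxz∧Rzy).
Conversely, on a frame with density the schema holds at every world under every valuation.
So the correspondent is density.

Density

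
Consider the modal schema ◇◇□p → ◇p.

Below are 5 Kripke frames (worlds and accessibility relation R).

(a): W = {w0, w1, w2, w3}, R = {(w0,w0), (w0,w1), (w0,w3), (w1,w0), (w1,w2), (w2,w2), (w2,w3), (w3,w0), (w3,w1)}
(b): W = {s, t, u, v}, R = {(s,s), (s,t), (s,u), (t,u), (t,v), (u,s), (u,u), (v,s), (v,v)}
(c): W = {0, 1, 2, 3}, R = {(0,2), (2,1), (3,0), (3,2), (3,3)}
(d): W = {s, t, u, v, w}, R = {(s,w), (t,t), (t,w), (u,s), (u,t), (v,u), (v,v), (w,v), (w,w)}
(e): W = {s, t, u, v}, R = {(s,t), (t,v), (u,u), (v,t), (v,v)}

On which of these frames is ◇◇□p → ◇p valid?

(b), (e)

This is the axiom for a generalized confluence (Geach) condition; its first-order frame correspondent is ∀x ∀y (xR²y → ∃w (yRw ∧ xRw)).
(a): fails — w2R²w3 but no w with w3Rw and w2Rw.
(b): condition met.
(c): fails — 0R²1 but no w with 1Rw and 0Rw.
(d): fails — sR²v but no w* with vRw* and sRw*.
(e): condition met.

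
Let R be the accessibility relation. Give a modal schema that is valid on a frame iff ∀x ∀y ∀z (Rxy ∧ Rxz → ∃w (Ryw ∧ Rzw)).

The condition is convergence. The .2 schema ◇□ψ → □◇ψ defines it.
Suppose ◇□ψ→□◇ψ is valid. Take Rxy, Rxz and set V(ψ)={w : Ryw}. Then □ψ at y so ◇□ψ at x, so □◇ψ at x, so ◇ψ at z, giving w with Rzw and Ryw.

◇□ψ → □◇ψ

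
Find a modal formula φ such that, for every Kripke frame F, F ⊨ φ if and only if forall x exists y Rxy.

The condition is seriality. The D schema □ψ → ◇ψ defines it.
Suppose □ψ→◇ψ is valid. At any x set V(ψ)=W. Then □ψ at x, so ◇ψ at x, so x has a successor.

□ψ → ◇ψ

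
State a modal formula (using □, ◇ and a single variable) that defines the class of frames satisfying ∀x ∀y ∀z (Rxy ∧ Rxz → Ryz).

This is the Euclidean property; the standard corresponding axiom is 5: ◇s → □◇s.
Suppose ◇s→□◇s is valid. Take Rxy, Rxz and set V(s)={y}. Then ◇s at x, so □◇s at x, so ◇s at z, so some w with Rzw has s; w=y, i.e. Rzy. By symmetry of the argument, Ryz.

◇s → □◇s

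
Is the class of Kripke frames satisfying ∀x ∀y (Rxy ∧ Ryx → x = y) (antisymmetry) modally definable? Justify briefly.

If a class were modally definable it would be closed under surjective bounded morphisms (Goldblatt–Thomason).
The 4-cycle (worlds a,b,c,d with a→b→c→d→a) is antisymmetric. Sending even-indexed worlds to s and odd-indexed worlds to t is a surjective bounded morphism onto the two-world frame with s↔t, which is not antisymmetric.
So the class is not modally definable.

Not definable by any modal formula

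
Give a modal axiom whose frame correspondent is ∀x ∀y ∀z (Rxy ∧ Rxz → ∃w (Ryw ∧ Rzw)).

◇□q → □◇q

This is convergence; the standard corresponding axiom is .2: ◇□q → □◇q.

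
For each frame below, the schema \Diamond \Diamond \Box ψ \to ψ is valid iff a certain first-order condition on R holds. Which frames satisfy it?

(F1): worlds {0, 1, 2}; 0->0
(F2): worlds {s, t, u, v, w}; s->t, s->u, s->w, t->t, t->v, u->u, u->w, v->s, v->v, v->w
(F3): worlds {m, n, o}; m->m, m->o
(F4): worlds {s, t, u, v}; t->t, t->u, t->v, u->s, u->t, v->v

Frame correspondent (Sahlqvist): \forall x \forall y (x R^2 y \to \exists w (yRw \wedge x = w)) — i.e. a generalized confluence (Geach) condition.
(F1): condition met.
(F2): fails — sR²t but no w* with tRw* and s=w*.
(F3): fails — mR²o but no w with oRw and m=w.
(F4): fails — tR²s but no w with sRw and t=w.
Valid on: (F1).

(F1)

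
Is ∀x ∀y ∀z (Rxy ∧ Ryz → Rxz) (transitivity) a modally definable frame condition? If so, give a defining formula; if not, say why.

The condition is transitivity. A defining modal formula is □r → □□r.
Suppose □r→□□r is valid. Take Rxy, Ryz and set V(r)={w : Rxw}. Then □r at x, so □□r at x, so □r at y, so r at z, i.e. Rxz.

Yes — defined by □r → □□r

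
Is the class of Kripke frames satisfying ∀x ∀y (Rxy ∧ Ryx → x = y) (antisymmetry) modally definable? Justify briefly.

Modal frame validity is preserved under surjective bounded morphisms.
The 6-cycle (worlds s,t,u,v,w,x with s→t→u→v→w→x→s) is antisymmetric. Sending even-indexed worlds to a and odd-indexed worlds to b is a surjective bounded morphism onto the two-world frame with a↔b, which is not antisymmetric.
So the class is not modally definable.

No — not modally definable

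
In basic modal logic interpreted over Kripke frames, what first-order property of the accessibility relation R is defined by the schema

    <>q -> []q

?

partial functionality

Suppose ◇q→□q is valid. Take Rxy, Rxz and set V(q)={y}. Then ◇q at x, so □q at x, so q at z, i.e. z=y.
Conversely, any frame satisfying forall x forall y forall z (Rxy & Rxz -> y = z) validates the schema.
So the correspondent is partial functionality.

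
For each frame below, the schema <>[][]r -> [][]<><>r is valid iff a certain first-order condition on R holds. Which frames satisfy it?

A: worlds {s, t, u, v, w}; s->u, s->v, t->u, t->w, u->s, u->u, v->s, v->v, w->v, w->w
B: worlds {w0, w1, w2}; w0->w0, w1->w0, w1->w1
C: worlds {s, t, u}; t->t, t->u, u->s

Frame correspondent (Sahlqvist): forall x forall y forall z ((xRy & x R^2 z) -> exists w (y R^2 w & z R^2 w)) — i.e. a generalized confluence (Geach) condition.
A: condition met.
B: condition met.
C: fails — tRt, tR²s but no w with tR²w and sR²w.

A, B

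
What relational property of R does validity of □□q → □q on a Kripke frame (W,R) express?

This schema is the C4 axiom.
It corresponds to density: ∀x ∀y (Rxy → ∃z (Rxz ∧ Rzy)).

Density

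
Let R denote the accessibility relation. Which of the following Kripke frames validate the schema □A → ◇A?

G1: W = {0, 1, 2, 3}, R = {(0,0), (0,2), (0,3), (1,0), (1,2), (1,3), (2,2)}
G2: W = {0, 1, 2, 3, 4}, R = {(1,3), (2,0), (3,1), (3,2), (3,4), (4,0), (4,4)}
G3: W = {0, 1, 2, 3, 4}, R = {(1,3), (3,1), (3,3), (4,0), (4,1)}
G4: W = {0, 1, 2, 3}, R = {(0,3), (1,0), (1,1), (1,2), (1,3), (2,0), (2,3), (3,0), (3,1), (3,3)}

G4

The schema corresponds to seriality: ∀x ∃y Rxy.
G1: fails — world 3 has no successor.
G2: fails — world 0 has no successor.
G3: fails — world 0 has no successor.
G4: condition met.
Valid on: G4.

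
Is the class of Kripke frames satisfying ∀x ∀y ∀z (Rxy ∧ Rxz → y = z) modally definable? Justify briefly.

The condition is partial functionality. A defining modal formula is ◇p → □p.
Suppose ◇p→□p is valid. Take Rxy, Rxz and set V(p)={y}. Then ◇p at x, so □p at x, so p at z, i.e. z=y.

Yes, by ◇p → □p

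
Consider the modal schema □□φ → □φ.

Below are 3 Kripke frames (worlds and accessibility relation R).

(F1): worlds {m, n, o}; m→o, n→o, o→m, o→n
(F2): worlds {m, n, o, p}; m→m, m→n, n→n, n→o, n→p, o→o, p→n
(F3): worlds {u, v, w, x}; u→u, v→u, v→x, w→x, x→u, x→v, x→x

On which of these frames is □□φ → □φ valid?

This is the axiom for density; its first-order frame correspondent is ∀x ∀y (Rxy → ∃z (Rxz ∧ Rzy)).
(F1): fails — Rno but no z with Rnz and Rzo.
(F2): satisfies the condition.
(F3): satisfies the condition.

(F2), (F3)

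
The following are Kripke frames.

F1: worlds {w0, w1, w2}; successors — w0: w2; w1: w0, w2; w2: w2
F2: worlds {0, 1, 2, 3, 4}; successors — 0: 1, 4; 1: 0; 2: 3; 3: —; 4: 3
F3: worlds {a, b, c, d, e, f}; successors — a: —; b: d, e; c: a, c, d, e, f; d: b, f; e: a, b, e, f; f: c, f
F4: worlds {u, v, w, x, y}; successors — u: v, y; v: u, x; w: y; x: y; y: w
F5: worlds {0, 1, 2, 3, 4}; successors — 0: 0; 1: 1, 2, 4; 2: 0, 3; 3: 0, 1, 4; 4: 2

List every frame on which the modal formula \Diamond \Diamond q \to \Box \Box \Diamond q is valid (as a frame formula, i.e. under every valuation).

F1

The schema corresponds to a generalized confluence (Geach) condition: \forall x \forall y \forall z ((x R^2 y \wedge x R^2 z) \to \exists w (y = w \wedge zRw)).
F1: condition met.
F2: fails — 0R²0, 0R²0 but no w with 0=w and 0Rw.
F3: fails — bR²a, bR²a but no w with a=w and aRw.
F4: fails — uR²u, uR²u but no t with u=t and uRt.
F5: fails — 1R²0, 1R²1 but no w with 0=w and 1Rw.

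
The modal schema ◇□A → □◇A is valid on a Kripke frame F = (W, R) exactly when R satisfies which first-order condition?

convergence: ∀x ∀y ∀z (Rxy ∧ Rxz → ∃w (Ryw ∧ Rzw))

Suppose ◇□A→□◇A is valid. Take Rxy, Rxz and set V(A)={w : Ryw}. Then □A at y so ◇□A at x, so □◇A at x, so ◇A at z, giving w with Rzw and Ryw.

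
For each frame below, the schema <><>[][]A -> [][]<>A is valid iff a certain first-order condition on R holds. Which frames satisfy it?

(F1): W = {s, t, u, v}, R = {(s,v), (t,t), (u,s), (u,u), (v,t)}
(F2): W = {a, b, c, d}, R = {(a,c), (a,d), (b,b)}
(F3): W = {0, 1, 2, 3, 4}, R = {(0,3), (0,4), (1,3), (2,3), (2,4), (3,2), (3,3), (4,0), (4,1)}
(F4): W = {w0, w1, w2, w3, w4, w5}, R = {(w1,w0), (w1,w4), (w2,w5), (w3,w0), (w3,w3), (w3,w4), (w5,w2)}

The schema corresponds to a generalized confluence (Geach) condition: forall x forall y forall z ((x R^2 y & x R^2 z) -> exists w (y R^2 w & zRw)).
(F1): fails — uR²s, uR²s but no w with sR²w and sRw.
(F2): satisfies the condition.
(F3): fails — 3R²3, 3R²4 but no w with 3R²w and 4Rw.
(F4): fails — w2R²w2, w2R²w2 but no w with w2R²w and w2Rw.

(F2)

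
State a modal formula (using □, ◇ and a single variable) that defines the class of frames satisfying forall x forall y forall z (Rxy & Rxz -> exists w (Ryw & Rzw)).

This is convergence; the standard corresponding axiom is .2: ◇□q → □◇q.
Suppose ◇□q→□◇q is valid. Take Rxy, Rxz and set V(q)={w : Ryw}. Then □q at y so ◇□q at x, so □◇q at x, so ◇q at z, giving w with Rzw and Ryw.

◇□q → □◇q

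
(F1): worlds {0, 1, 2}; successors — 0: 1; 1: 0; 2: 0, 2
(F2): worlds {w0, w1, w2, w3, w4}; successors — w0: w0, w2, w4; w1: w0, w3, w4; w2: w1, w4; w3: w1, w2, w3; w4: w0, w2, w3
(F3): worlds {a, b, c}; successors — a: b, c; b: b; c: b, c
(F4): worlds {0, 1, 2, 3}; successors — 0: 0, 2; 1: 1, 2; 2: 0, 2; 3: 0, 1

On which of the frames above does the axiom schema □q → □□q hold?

(F3)

This is the axiom for transitivity; its first-order frame correspondent is ∀x ∀y ∀z (Rxy ∧ Ryz → Rxz).
(F1): fails — R01 and R10 but not R00.
(F2): fails — Rw1w0 and Rw0w2 but not Rw1w2.
(F3): holds.
(F4): fails — R12 and R20 but not R10.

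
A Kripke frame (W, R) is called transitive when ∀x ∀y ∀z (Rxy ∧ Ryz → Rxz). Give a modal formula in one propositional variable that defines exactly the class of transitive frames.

A defining formula is □ψ → □□ψ (the 4 axiom).
Suppose □ψ→□□ψ is valid. Take Rxy, Ryz and set V(ψ)={w : Rxw}. Then □ψ at x, so □□ψ at x, so □ψ at y, so ψ at z, i.e. Rxz.

□ψ → □□ψ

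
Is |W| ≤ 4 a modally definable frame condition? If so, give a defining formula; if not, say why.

If a class were modally definable it would be closed under disjoint unions (Goldblatt–Thomason).
Any modal formula valid on each of 5 disjoint one-world frames is valid on their disjoint union (validity is preserved under disjoint unions). Each one-world frame has |W|=1≤4, but the union has |W|=5.
So no modal formula (or set of formulas) defines exactly the |W|≤4 frames.

Not modally definable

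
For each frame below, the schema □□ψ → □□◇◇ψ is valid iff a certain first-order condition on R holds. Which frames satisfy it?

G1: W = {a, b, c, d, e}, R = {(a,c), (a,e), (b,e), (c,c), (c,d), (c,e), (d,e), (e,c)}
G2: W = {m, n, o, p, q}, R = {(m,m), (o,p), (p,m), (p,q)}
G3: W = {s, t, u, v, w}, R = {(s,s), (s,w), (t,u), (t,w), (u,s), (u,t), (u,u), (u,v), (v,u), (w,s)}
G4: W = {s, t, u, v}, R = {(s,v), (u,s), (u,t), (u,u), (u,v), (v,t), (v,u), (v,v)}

G1, G3

The schema corresponds to a generalized confluence (Geach) condition: ∀x ∀z (xR²z → ∃w (xR²w ∧ zR²w)).
G1: satisfies the condition.
G2: fails — oR²q but no w with oR²w and qR²w.
G3: satisfies the condition.
G4: fails — sR²t but no w with sR²w and tR²w.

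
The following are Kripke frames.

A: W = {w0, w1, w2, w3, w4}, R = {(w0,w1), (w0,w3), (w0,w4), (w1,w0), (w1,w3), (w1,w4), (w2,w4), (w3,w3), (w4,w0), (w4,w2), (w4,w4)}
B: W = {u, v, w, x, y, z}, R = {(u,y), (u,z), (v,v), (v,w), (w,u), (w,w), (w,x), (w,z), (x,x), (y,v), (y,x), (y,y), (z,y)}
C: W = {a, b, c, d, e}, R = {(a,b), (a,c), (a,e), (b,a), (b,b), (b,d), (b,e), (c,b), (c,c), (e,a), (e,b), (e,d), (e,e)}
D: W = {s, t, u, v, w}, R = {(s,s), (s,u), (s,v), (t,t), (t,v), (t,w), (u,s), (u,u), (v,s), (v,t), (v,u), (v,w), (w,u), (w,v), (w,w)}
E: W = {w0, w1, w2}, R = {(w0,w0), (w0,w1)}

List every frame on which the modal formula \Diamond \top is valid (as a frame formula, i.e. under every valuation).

A, B, D

Frame correspondent (Sahlqvist): \forall x \exists y Rxy — i.e. seriality.
A: holds.
B: holds.
C: fails — world d has no successor.
D: holds.
E: fails — world w1 has no successor.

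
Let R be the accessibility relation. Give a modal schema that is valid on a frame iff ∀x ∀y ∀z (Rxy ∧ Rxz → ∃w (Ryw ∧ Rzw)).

The condition is convergence. The .2 schema ◇□p → □◇p defines it.

◇□p → □◇p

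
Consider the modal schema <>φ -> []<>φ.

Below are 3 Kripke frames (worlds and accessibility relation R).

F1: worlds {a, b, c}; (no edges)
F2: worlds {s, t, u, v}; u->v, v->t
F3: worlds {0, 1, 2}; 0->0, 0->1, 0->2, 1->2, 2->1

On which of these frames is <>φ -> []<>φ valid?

F1

The schema corresponds to the Euclidean property: forall x forall y forall z (Rxy & Rxz -> Ryz).
F1: condition met.
F2: fails — Ruv and Ruv but not Rvv.
F3: fails — R02 and R00 but not R20.
Valid on: F1.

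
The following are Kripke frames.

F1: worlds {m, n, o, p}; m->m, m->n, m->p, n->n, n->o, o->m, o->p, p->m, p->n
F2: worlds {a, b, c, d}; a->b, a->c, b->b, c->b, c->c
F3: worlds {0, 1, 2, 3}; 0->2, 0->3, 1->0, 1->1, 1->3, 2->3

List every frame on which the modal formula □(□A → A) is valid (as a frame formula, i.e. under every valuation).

F2

Frame correspondent (Sahlqvist): ∀x ∀y (Rxy → Ryy) — i.e. shift-reflexivity.
F1: fails — Rop but not Rpp.
F2: condition met.
F3: fails — R10 but not R00.
Valid on: F2.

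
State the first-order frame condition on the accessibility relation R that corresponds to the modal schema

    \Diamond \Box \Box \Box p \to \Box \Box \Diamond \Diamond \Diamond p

This is a Sahlqvist (Geach-type) schema ◇^1□^3p → □^2◇^3p.
Minimal-valuation argument: fix x; take any y with xR^1y and any z with xR^2z. Set V(p) to the set of worlds R-reachable from y in exactly 3 steps. Then □^3p holds at y, so the antecedent holds at x; validity forces ◇^3p at z, giving a w with zR^3w and yR^3w.
First-order correspondent: \forall x \forall y \forall z ((xRy \wedge x R^2 z) \to \exists w (y R^3 w \wedge z R^3 w)).

\forall x \forall y \forall z ((xRy \wedge x R^2 z) \to \exists w (y R^3 w \wedge z R^3 w))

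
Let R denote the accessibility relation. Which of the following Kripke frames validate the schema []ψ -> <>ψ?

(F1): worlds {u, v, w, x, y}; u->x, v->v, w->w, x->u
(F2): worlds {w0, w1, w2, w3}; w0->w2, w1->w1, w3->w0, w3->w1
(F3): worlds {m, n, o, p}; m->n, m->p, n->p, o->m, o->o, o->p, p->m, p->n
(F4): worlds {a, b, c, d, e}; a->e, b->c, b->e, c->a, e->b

(F3)

This is the axiom for seriality; its first-order frame correspondent is forall x exists y Rxy.
(F1): fails — world y has no successor.
(F2): fails — world w2 has no successor.
(F3): condition met.
(F4): fails — world d has no successor.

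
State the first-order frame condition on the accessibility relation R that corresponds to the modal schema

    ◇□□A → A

∀x ∀y (xRy → ∃w (yR²w ∧ x = w))

This is a Sahlqvist (Geach-type) schema ◇^1□^2A → □^0◇^0A.
First-order correspondent: ∀x ∀y (xRy → ∃w (yR²w ∧ x = w)).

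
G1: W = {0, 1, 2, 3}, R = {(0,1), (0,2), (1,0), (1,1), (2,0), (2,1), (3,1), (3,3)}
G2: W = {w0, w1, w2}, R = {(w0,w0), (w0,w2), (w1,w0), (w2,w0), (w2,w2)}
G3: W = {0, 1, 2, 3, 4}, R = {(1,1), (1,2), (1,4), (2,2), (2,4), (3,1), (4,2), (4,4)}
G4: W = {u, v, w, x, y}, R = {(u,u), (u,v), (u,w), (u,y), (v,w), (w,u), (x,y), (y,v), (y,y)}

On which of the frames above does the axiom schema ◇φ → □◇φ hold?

Frame correspondent (Sahlqvist): ∀x ∀y ∀z (Rxy ∧ Rxz → Ryz) — i.e. the Euclidean property.
G1: fails — R02 and R02 but not R22.
G2: holds.
G3: fails — R12 and R11 but not R21.
G4: fails — Ruv and Ruv but not Rvv.
Valid on: G2.

G2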